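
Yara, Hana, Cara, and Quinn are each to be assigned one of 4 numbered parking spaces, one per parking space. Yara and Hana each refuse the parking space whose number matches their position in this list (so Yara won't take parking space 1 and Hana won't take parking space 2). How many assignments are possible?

Let Aᵢ (for i ∈ {1, 2}) be the placements that put person i in their forbidden parking space. Any j of these fix j positions, leaving (4−j)! ways to fill the rest, and there are C(2,j) ways to pick which j.
By inclusion–exclusion, the number of valid placements is Σ_{j=0}^{2} (−1)^j C(2,j)·(4−j)!.
Computing: 24 − 12 + 2 = 14.

14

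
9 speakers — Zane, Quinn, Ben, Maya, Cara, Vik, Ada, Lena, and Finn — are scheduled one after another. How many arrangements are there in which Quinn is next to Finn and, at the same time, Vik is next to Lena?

Treat {Quinn,Finn} as one block (2 orders) and {Vik,Lena} as another (2 orders).
That leaves 7 units to arrange: 2 × 2 × 7! = 4 × 5040 = 20160.

20160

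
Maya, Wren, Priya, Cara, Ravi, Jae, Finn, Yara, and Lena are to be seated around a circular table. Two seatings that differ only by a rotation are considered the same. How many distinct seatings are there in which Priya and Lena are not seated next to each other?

30240

All circular seatings of 9 people number (8)! = 40320.
Those with Priya next to Lena: fuse the pair into one unit and seat 8 units around a circle — 2·(7)! = 10080.
Subtracting, 40320 − 10080 = 30240.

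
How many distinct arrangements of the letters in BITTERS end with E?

360

Fix E in the last position and arrange the remaining 6 letters.
Those 6 letters have T appearing twice, giving (6)!/(2!) = 360.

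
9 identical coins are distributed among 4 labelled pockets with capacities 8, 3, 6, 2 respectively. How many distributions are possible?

Without the upper bounds there are C(12,3) = 220 ways to split 9 among 4 pockets.
Subtract solutions that violate a single cap (substitute x_i' = x_i − (cap_i+1)): x_1 ≥ 9 gives C(3,3) = 1; x_2 ≥ 4 gives C(8,3) = 56; x_3 ≥ 7 gives C(5,3) = 10; x_4 ≥ 3 gives C(9,3) = 84. Together 151.
Add back pairs where two caps are both exceeded: 0 + 0 + 0 + 0 + 10 + 0 = 10.
By inclusion–exclusion the count is 220 − 151 + 10 = 79.

79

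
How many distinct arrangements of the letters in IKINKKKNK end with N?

168

Fix N in the last position and arrange the remaining 8 letters.
Those 8 letters have I appearing twice and K appearing 5 times, giving (8)!/(5!·2!) = 168.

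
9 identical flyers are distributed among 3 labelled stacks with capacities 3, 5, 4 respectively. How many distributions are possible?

Without the upper bounds there are C(11,2) = 55 ways to split 9 among 3 stacks.
Subtract solutions that violate a single cap (substitute x_i' = x_i − (cap_i+1)): x_1 ≥ 4 gives C(7,2) = 21; x_2 ≥ 6 gives C(5,2) = 10; x_3 ≥ 5 gives C(6,2) = 15. Together 46.
Add back pairs where two caps are both exceeded: 0 + 1 + 0 = 1.
By inclusion–exclusion the count is 55 − 46 + 1 = 10.

10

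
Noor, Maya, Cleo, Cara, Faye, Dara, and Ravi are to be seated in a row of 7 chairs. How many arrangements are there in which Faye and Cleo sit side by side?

1440

Place the 5 others and the Faye-Cleo pair as 6 objects in a line; the pair has 2 internal arrangements.
That gives 2 × 6! = 2 × 720 = 1440.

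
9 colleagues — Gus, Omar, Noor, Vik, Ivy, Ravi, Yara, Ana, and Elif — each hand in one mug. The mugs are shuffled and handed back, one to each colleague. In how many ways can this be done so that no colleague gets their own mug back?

133496

This is the derangement count D_9: permutations of 9 items with no fixed point.
By inclusion–exclusion this is Σ_{j=0}^{9} (−1)^j C(9,j)·(9−j)!.
Computing: 362880 − 362880 + 181440 − 60480 + 15120 − 3024 + 504 − 72 + 9 − 1 = 133496.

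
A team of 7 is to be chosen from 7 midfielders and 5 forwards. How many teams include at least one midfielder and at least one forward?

Unrestricted: C(12,7) = 792 ways to pick any 7 of the 12.
Subtract selections that omit an entire group: no midfielders → C(5,7) = 0; no forwards → C(7,7) = 1.
Both groups omitted at once is impossible, so 792 − 1 = 791.

791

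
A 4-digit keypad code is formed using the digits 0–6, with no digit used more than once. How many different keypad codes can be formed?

This is a permutation of 4 out of 7: P(7,4) = 7!/3!.
That product is 7 × 6 × 5 × 4 = 840.

840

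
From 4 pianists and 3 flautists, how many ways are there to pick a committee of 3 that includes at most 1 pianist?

Split by how many pianists are chosen (0 through 1).
Sum: C(4,0)·C(3,3) + C(4,1)·C(3,2) = 1 + 12 = 13.

13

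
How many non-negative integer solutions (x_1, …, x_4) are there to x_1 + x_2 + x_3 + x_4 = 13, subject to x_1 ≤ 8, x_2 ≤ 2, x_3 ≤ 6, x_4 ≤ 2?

By stars and bars, unrestricted non-negative solutions to x_1+…+x_4 = 13 number C(13+3,3) = 560.
Subtract solutions that violate a single cap (substitute x_i' = x_i − (cap_i+1)): x_1 ≥ 9 gives C(7,3) = 35; x_2 ≥ 3 gives C(13,3) = 286; x_3 ≥ 7 gives C(9,3) = 84; x_4 ≥ 3 gives C(13,3) = 286. Together 691.
Add back pairs where two caps are both exceeded: 4 + 0 + 4 + 20 + 120 + 20 = 168.
Subtract triples: 0 + 0 + 0 + 1 = 1.
By inclusion–exclusion the count is 560 − 691 + 168 − 1 = 36.

36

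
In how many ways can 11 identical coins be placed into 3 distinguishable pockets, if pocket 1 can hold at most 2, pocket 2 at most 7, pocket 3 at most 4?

Without the upper bounds there are C(13,2) = 78 ways to split 11 among 3 pockets.
Subtract solutions that violate a single cap (substitute x_i' = x_i − (cap_i+1)): x_1 ≥ 3 gives C(10,2) = 45; x_2 ≥ 8 gives C(5,2) = 10; x_3 ≥ 5 gives C(8,2) = 28. Together 83.
Add back pairs where two caps are both exceeded: 1 + 10 + 0 = 11.
By inclusion–exclusion the count is 78 − 83 + 11 = 6.

6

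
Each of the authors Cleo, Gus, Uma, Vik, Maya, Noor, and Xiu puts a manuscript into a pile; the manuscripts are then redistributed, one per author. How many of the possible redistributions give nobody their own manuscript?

Let Aᵢ be the assignments in which author i gets their own manuscript. We want the size of the complement of A₁∪…∪A_7.
By inclusion–exclusion this is Σ_{j=0}^{7} (−1)^j C(7,j)·(7−j)!.
Computing: 5040 − 5040 + 2520 − 840 + 210 − 42 + 7 − 1 = 1854.

1854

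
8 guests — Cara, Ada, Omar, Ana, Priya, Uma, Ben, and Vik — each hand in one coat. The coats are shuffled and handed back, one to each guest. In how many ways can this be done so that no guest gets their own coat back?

This is the derangement count D_8: permutations of 8 items with no fixed point.
By inclusion–exclusion this is Σ_{j=0}^{8} (−1)^j C(8,j)·(8−j)!.
Computing: 40320 − 40320 + 20160 − 6720 + 1680 − 336 + 56 − 8 + 1 = 14833.

14833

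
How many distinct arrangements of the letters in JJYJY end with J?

With the last slot taken by J, it remains to arrange the other 4 letters (JYJY).
Those 4 letters have J appearing twice and Y appearing twice, giving (4)!/(2!·2!) = 6.

6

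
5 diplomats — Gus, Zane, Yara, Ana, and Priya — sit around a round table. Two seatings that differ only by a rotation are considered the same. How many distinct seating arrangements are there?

Seat Gus anywhere (absorbing the rotational symmetry), then permute the other 4: (4)! = 24.

24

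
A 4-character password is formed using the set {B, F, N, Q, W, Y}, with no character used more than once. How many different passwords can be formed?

This is a permutation of 4 out of 6: P(6,4) = 6!/2!.
That product is 6 × 5 × 4 × 3 = 360.

360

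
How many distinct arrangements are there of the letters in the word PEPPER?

The 6 letters of PEPPER have repeats: E appearing twice and P appearing 3 times.
Dividing 6! = 720 by 3!·2! = 12 for the repeated letters gives 60.

60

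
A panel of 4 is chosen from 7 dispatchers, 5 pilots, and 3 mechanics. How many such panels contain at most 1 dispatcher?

Split by how many dispatchers are chosen (0 through 1).
Sum: C(7,0)·C(8,4) + C(7,1)·C(8,3) = 70 + 392 = 462.

462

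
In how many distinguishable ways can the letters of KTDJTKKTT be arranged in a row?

2520

KTDJTKKTT has 9 letters with K appearing 3 times and T appearing 4 times.
The number of distinct arrangements is 9!/(4!·3!) = 362880/144 = 2520.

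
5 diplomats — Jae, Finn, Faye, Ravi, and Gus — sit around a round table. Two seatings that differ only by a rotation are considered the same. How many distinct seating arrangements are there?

24

Around a circle, 5 distinct people have 5!/5 = (4)! = 24 rotationally distinct seatings.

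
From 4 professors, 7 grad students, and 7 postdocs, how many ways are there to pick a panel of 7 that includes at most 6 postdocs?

31823

Split by how many postdocs are chosen (0 through 6).
Sum: C(7,0)·C(11,7) + C(7,1)·C(11,6) + C(7,2)·C(11,5) + C(7,3)·C(11,4) + C(7,4)·C(11,3) + C(7,5)·C(11,2) + C(7,6)·C(11,1) = 330 + 3234 + 9702 + 11550 + 5775 + 1155 + 77 = 31823.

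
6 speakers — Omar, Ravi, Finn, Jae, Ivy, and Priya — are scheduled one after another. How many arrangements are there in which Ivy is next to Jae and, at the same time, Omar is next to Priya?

96

Treat {Ivy,Jae} as one block (2 orders) and {Omar,Priya} as another (2 orders).
That leaves 4 units to arrange: 2 × 2 × 4! = 4 × 24 = 96.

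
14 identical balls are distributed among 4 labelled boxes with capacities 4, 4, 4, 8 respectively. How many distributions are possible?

Without the upper bounds there are C(17,3) = 680 ways to split 14 among 4 boxes.
Subtract solutions that violate a single cap (substitute x_i' = x_i − (cap_i+1)): x_1 ≥ 5 gives C(12,3) = 220; x_2 ≥ 5 gives C(12,3) = 220; x_3 ≥ 5 gives C(12,3) = 220; x_4 ≥ 9 gives C(8,3) = 56. Together 716.
Add back pairs where two caps are both exceeded: 35 + 35 + 1 + 35 + 1 + 1 = 108.
By inclusion–exclusion the count is 680 − 716 + 108 = 72.

72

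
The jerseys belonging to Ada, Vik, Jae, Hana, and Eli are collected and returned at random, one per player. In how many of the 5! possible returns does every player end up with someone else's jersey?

Let Aᵢ be the assignments in which player i gets their old jersey. We want the size of the complement of A₁∪…∪A_5.
By inclusion–exclusion this is Σ_{j=0}^{5} (−1)^j C(5,j)·(5−j)!.
Computing: 120 − 120 + 60 − 20 + 5 − 1 = 44.

44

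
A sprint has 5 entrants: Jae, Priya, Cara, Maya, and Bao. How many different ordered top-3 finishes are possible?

This is an ordered selection of 3 from 5: P(5,3).
That gives 5 × 4 × 3 = 60.

60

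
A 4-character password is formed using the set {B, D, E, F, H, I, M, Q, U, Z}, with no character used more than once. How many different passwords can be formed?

This is a permutation of 4 out of 10: P(10,4) = 10!/6!.
That product is 10 × 9 × 8 × 7 = 5040.

5040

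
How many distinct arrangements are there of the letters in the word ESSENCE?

420

ESSENCE has 7 letters with E appearing 3 times and S appearing twice.
The number of distinct arrangements is 7!/(3!·2!) = 5040/12 = 420.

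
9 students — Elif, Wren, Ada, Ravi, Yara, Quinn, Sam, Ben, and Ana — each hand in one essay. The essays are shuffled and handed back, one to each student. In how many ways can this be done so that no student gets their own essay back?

Let Aᵢ be the assignments in which student i gets their own essay. We want the size of the complement of A₁∪…∪A_9.
By inclusion–exclusion this is Σ_{j=0}^{9} (−1)^j C(9,j)·(9−j)!.
Computing: 362880 − 362880 + 181440 − 60480 + 15120 − 3024 + 504 − 72 + 9 − 1 = 133496.

133496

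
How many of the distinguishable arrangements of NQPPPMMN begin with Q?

Fix Q in the first position and arrange the remaining 7 letters.
Those 7 letters have M appearing twice, N appearing twice, and P appearing 3 times, giving (7)!/(3!·2!·2!) = 210.

210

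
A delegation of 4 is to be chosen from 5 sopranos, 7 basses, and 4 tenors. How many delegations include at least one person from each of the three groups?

910

Unrestricted: C(16,4) = 1820 ways to pick any 4 of the 16.
Subtract selections that omit an entire group: no sopranos → C(11,4) = 330; no basses → C(9,4) = 126; no tenors → C(12,4) = 495.
Add back selections omitting two groups (i.e. drawn from a single group): C(5,4) + C(7,4) + C(4,4) = 41.
By inclusion–exclusion: 1820 − 951 + 41 = 910.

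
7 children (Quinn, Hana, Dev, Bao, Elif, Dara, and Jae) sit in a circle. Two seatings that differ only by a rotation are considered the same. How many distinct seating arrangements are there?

Around a circle, 7 distinct people have 7!/7 = (6)! = 720 rotationally distinct seatings.

720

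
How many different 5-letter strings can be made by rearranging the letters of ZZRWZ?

The 5 letters of ZZRWZ have repeats: Z appearing 3 times.
So there are 5! / (3!) = 20 distinguishable arrangements.

20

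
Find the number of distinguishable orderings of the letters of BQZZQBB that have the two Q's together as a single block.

Treat the 2 copies of Q as a single block. The multiset to arrange is then {QQ, B, B, B, Z, Z}, 6 items in all.
That gives (6)!/(3!·2!) = 60 arrangements.

60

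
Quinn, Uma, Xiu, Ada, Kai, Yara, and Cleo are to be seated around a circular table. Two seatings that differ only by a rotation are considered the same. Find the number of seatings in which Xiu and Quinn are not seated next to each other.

480

Without the restriction there are (6)! = 720 seatings.
Seatings with Xiu beside Quinn: treat them as a block with 2 internal orders, giving 2 × (5)! = 240.
Subtracting, 720 − 240 = 480.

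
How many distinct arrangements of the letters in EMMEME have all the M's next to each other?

4

Treat the 3 copies of M as a single block. The multiset to arrange is then {MMM, E, E, E}, 4 items in all.
That gives (4)!/(3!) = 4 arrangements.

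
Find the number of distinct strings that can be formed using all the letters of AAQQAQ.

Letter multiplicities in AAQQAQ: A×3, Q×3.
Dividing 6! = 720 by 3!·3! = 36 for the repeated letters gives 20.

20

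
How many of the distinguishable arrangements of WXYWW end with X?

Fix X in the last position and arrange the remaining 4 letters.
Those 4 letters have W appearing 3 times, giving (4)!/(3!) = 4.

4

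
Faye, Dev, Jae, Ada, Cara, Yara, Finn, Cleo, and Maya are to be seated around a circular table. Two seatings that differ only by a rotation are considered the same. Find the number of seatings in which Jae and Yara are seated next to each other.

10080

Treat {Jae, Yara} as one unit (2 internal orders) and seat the resulting 8 units around the table: (7)! circular arrangements.
So 2 × (7)! = 2 × 5040 = 10080.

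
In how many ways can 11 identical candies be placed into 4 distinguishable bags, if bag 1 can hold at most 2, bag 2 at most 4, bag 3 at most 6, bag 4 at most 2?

Without the upper bounds there are C(14,3) = 364 ways to split 11 among 4 bags.
Subtract solutions that violate a single cap (substitute x_i' = x_i − (cap_i+1)): x_1 ≥ 3 gives C(11,3) = 165; x_2 ≥ 5 gives C(9,3) = 84; x_3 ≥ 7 gives C(7,3) = 35; x_4 ≥ 3 gives C(11,3) = 165. Together 449.
Add back pairs where two caps are both exceeded: 20 + 4 + 56 + 0 + 20 + 4 = 104.
Subtract triples: 0 + 1 + 0 + 0 = 1.
By inclusion–exclusion the count is 364 − 449 + 104 − 1 = 18.

18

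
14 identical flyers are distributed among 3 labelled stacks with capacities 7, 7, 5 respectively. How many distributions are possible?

21

Ignoring the caps, the number of non-negative solutions to x_1+…+x_3 = 14 is C(16,2) = 120.
Subtract solutions that violate a single cap (substitute x_i' = x_i − (cap_i+1)): x_1 ≥ 8 gives C(8,2) = 28; x_2 ≥ 8 gives C(8,2) = 28; x_3 ≥ 6 gives C(10,2) = 45. Together 101.
Add back pairs where two caps are both exceeded: 0 + 1 + 1 = 2.
By inclusion–exclusion the count is 120 − 101 + 2 = 21.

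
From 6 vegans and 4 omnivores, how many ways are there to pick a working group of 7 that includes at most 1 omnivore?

4

Split by how many omnivores are chosen (0 through 1).
Sum: C(4,0)·C(6,7) + C(4,1)·C(6,6) = 0 + 4 = 4.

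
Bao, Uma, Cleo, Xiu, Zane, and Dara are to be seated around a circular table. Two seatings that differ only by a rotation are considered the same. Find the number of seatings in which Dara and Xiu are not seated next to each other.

72

Without the restriction there are (5)! = 120 seatings.
Seatings with Dara beside Xiu: treat them as a block with 2 internal orders, giving 2 × (4)! = 48.
Subtracting, 120 − 48 = 72.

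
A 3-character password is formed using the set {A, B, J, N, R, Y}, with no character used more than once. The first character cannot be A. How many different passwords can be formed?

100

The first character has 6−1 = 5 choices (anything except A).
The remaining 2 characters are filled from the other 5 symbols without repetition: 5 × 4 = 20.
Total: 5 × 20 = 100.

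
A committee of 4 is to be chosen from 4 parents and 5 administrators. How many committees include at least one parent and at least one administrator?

Unrestricted: C(9,4) = 126 ways to pick any 4 of the 9.
Subtract selections that omit an entire group: no parents → C(5,4) = 5; no administrators → C(4,4) = 1.
Both groups omitted at once is impossible, so 126 − 6 = 120.

120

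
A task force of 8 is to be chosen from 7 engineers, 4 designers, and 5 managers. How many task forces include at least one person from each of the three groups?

12201

Unrestricted: C(16,8) = 12870 ways to pick any 8 of the 16.
Selections missing a whole group: no engineers → C(9,8) = 9; no designers → C(12,8) = 495; no managers → C(11,8) = 165.
Add back selections omitting two groups (i.e. drawn from a single group): C(7,8) + C(4,8) + C(5,8) = 0.
By inclusion–exclusion: 12870 − 669 + 0 = 12201.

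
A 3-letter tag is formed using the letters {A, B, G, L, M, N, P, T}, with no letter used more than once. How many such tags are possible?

336

With no repetition, fill the 3 letters in order: 8 choices, then 7, down to 6.
That product is 8 × 7 × 6 = 336.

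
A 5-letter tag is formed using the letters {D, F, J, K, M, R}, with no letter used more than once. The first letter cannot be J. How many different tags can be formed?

The first letter has 6−1 = 5 choices (anything except J).
The remaining 4 letters are filled from the other 5 symbols without repetition: 5 × 4 × 3 × 2 = 120.
Total: 5 × 120 = 600.

600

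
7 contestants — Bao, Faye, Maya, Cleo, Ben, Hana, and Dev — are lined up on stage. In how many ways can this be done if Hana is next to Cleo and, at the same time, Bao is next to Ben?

Treat {Hana,Cleo} as one block (2 orders) and {Bao,Ben} as another (2 orders).
That leaves 5 units to arrange: 2 × 2 × 5! = 4 × 120 = 480.

480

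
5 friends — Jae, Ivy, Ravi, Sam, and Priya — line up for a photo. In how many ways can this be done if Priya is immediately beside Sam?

48

Treat {Priya, Sam} as a single unit. There are 4 units to order, and the pair itself can be ordered 2 ways.
So the count is 2·(4)! = 48.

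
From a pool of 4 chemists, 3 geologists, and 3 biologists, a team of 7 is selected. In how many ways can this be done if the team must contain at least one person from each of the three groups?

Unrestricted: C(10,7) = 120 ways to pick any 7 of the 10.
Subtract selections that omit an entire group: no chemists → C(6,7) = 0; no geologists → C(7,7) = 1; no biologists → C(7,7) = 1.
Add back selections omitting two groups (i.e. drawn from a single group): C(4,7) + C(3,7) + C(3,7) = 0.
By inclusion–exclusion: 120 − 2 + 0 = 118.

118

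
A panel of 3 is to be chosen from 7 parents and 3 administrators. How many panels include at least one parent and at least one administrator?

84

Total 3-person selections from all 10: C(10,3) = 120.
Subtract selections that omit an entire group: no parents → C(3,3) = 1; no administrators → C(7,3) = 35.
Both groups omitted at once is impossible, so 120 − 36 = 84.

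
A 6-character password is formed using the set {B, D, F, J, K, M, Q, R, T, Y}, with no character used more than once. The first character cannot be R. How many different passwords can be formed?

The first character has 10−1 = 9 choices (anything except R).
The remaining 5 characters are filled from the other 9 symbols without repetition: 9 × 8 × 7 × 6 × 5 = 15120.
Total: 9 × 15120 = 136080.

136080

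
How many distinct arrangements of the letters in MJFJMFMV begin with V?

With the first slot taken by V, it remains to arrange the other 7 letters (MJFJMFM).
Those 7 letters have F appearing twice, J appearing twice, and M appearing 3 times, giving (7)!/(3!·2!·2!) = 210.

210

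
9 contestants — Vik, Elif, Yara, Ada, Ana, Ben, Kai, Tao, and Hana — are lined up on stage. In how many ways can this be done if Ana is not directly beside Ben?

282240

Of the 9! = 362880 arrangements, those with Ana and Ben adjacent number 2 × 8! = 80640 (treat the pair as a block with 2 internal orders).
Complementary counting: 362880 − 80640 = 282240.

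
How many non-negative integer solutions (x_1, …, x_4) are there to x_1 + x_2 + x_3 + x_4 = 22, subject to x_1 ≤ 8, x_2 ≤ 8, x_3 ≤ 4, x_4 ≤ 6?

Without the upper bounds there are C(25,3) = 2300 ways to split 22 among 4 variables.
Subtract solutions that violate a single cap (substitute x_i' = x_i − (cap_i+1)): x_1 ≥ 9 gives C(16,3) = 560; x_2 ≥ 9 gives C(16,3) = 560; x_3 ≥ 5 gives C(20,3) = 1140; x_4 ≥ 7 gives C(18,3) = 816. Together 3076.
Add back pairs where two caps are both exceeded: 35 + 165 + 84 + 165 + 84 + 286 = 819.
Subtract triples: 0 + 0 + 4 + 4 = 8.
By inclusion–exclusion the count is 2300 − 3076 + 819 − 8 = 35.

35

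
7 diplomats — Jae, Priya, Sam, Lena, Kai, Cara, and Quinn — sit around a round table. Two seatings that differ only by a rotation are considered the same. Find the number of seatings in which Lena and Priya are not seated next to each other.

480

Without the restriction there are (6)! = 720 seatings.
Those with Lena next to Priya: fuse the pair into one unit and seat 6 units around a circle — 2·(5)! = 240.
Subtracting, 720 − 240 = 480.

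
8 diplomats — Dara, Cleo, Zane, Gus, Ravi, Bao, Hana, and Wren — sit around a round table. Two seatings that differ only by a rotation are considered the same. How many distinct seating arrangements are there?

Fix one person's seat to break rotational symmetry; the remaining 7 people can be arranged in (7)! = 5040 ways.

5040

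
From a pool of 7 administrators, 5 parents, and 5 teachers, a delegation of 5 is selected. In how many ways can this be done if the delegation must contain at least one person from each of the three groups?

4375

Total 5-person selections from all 17: C(17,5) = 6188.
Subtract selections that omit an entire group: no administrators → C(10,5) = 252; no parents → C(12,5) = 792; no teachers → C(12,5) = 792.
Add back selections omitting two groups (i.e. drawn from a single group): C(7,5) + C(5,5) + C(5,5) = 23.
By inclusion–exclusion: 6188 − 1836 + 23 = 4375.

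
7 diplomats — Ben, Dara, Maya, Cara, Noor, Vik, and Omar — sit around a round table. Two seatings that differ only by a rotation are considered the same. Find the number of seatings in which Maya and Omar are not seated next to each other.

Without the restriction there are (6)! = 720 seatings.
Seatings with Maya beside Omar: treat them as a block with 2 internal orders, giving 2 × (5)! = 240.
Subtracting, 720 − 240 = 480.

480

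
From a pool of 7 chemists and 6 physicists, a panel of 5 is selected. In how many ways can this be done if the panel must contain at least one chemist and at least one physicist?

1260

Unrestricted: C(13,5) = 1287 ways to pick any 5 of the 13.
Subtract selections that omit an entire group: no chemists → C(6,5) = 6; no physicists → C(7,5) = 21.
Both groups omitted at once is impossible, so 1287 − 27 = 1260.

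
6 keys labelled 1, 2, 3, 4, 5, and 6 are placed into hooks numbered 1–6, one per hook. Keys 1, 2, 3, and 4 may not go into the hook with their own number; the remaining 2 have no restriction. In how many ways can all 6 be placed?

362

Let Aᵢ (for 1 ≤ i ≤ 4) be the placements that put key i in its forbidden hook. Any j of these fix j positions, leaving (6−j)! ways to fill the rest, and there are C(4,j) ways to pick which j.
By inclusion–exclusion, the number of valid placements is Σ_{j=0}^{4} (−1)^j C(4,j)·(6−j)!.
Computing: 720 − 480 + 144 − 24 + 2 = 362.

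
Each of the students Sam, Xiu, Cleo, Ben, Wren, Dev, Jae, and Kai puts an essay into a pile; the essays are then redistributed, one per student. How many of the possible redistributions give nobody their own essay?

Count assignments avoiding every fixed point. For any j of the 8 students fixed to their own essay, the other 8−j can be arranged in (8−j)! ways.
By inclusion–exclusion this is Σ_{j=0}^{8} (−1)^j C(8,j)·(8−j)!.
Computing: 40320 − 40320 + 20160 − 6720 + 1680 − 336 + 56 − 8 + 1 = 14833.

14833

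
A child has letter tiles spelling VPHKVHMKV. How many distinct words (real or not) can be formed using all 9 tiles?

15120

Letter multiplicities in VPHKVHMKV: H×2, K×2, M×1, P×1, V×3.
The number of distinct arrangements is 9!/(3!·2!·2!) = 362880/24 = 15120.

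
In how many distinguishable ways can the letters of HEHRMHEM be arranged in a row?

Letter multiplicities in HEHRMHEM: E×2, H×3, M×2, R×1.
The number of distinct arrangements is 8!/(3!·2!·2!) = 40320/24 = 1680.

1680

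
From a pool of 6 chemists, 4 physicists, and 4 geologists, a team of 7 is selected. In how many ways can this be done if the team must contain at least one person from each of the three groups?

3184

Unrestricted: C(14,7) = 3432 ways to pick any 7 of the 14.
Selections missing a whole group: no chemists → C(8,7) = 8; no physicists → C(10,7) = 120; no geologists → C(10,7) = 120.
Add back selections omitting two groups (i.e. drawn from a single group): C(6,7) + C(4,7) + C(4,7) = 0.
By inclusion–exclusion: 3432 − 248 + 0 = 3184.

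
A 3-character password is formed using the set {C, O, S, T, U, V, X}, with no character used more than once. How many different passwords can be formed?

With no repetition, fill the 3 characters in order: 7 choices, then 6, down to 5.
That product is 7 × 6 × 5 = 210.

210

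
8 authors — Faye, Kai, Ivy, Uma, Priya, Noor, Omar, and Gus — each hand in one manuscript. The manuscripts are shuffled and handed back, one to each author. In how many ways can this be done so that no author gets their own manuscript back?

Count assignments avoiding every fixed point. For any j of the 8 authors fixed to their own manuscript, the other 8−j can be arranged in (8−j)! ways.
By inclusion–exclusion this is Σ_{j=0}^{8} (−1)^j C(8,j)·(8−j)!.
Computing: 40320 − 40320 + 20160 − 6720 + 1680 − 336 + 56 − 8 + 1 = 14833.

14833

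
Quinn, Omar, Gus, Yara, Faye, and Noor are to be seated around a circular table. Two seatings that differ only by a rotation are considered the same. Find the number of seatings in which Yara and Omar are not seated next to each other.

72

All circular seatings of 6 people number (5)! = 120.
Those with Yara next to Omar: fuse the pair into one unit and seat 5 units around a circle — 2·(4)! = 48.
Subtracting, 120 − 48 = 72.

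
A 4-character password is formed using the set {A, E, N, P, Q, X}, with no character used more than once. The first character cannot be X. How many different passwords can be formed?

The first character has 6−1 = 5 choices (anything except X).
The remaining 3 characters are filled from the other 5 symbols without repetition: 5 × 4 × 3 = 60.
Total: 5 × 60 = 300.

300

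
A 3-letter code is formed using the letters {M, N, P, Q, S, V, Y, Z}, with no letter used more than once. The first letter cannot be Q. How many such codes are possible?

294

The first letter has 8−1 = 7 choices (anything except Q).
The remaining 2 letters are filled from the other 7 symbols without repetition: 7 × 6 = 42.
Total: 7 × 42 = 294.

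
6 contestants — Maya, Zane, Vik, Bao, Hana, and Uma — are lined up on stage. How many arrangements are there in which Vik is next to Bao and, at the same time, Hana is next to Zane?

96

Treat {Vik,Bao} as one block (2 orders) and {Hana,Zane} as another (2 orders).
That leaves 4 units to arrange: 2 × 2 × 4! = 4 × 24 = 96.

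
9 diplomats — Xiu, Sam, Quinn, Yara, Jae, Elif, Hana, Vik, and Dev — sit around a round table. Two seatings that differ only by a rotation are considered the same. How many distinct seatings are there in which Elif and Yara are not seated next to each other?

All circular seatings of 9 people number (8)! = 40320.
Those with Elif next to Yara: fuse the pair into one unit and seat 8 units around a circle — 2·(7)! = 10080.
Subtracting, 40320 − 10080 = 30240.

30240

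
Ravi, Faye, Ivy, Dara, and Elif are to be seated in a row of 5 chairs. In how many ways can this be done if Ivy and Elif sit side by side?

48

Place the 3 others and the Ivy-Elif pair as 4 objects in a line; the pair has 2 internal arrangements.
That gives 2 × 4! = 2 × 24 = 48.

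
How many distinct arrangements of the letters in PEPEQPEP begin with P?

140

With the first slot taken by P, it remains to arrange the other 7 letters (EPEQPEP).
Those 7 letters have E appearing 3 times and P appearing 3 times, giving (7)!/(3!·3!) = 140.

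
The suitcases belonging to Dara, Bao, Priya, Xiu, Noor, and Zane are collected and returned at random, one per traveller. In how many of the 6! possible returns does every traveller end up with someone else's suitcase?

Let Aᵢ be the assignments in which traveller i gets their own suitcase. We want the size of the complement of A₁∪…∪A_6.
By inclusion–exclusion this is Σ_{j=0}^{6} (−1)^j C(6,j)·(6−j)!.
Computing: 720 − 720 + 360 − 120 + 30 − 6 + 1 = 265.

265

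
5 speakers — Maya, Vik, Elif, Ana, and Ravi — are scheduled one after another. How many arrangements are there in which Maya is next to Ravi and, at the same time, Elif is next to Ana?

24

Treat {Maya,Ravi} as one block (2 orders) and {Elif,Ana} as another (2 orders).
That leaves 3 units to arrange: 2 × 2 × 3! = 4 × 6 = 24.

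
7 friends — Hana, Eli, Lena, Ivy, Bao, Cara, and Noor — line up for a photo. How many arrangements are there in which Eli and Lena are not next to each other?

Of the 7! = 5040 arrangements, those with Eli and Lena adjacent number 2 × 6! = 1440 (treat the pair as a block with 2 internal orders).
So 5040 − 1440 = 3600 arrangements keep them apart.

3600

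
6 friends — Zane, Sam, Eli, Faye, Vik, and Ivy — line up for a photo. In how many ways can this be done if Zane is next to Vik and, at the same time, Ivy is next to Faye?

Treat {Zane,Vik} as one block (2 orders) and {Ivy,Faye} as another (2 orders).
That leaves 4 units to arrange: 2 × 2 × 4! = 4 × 24 = 96.

96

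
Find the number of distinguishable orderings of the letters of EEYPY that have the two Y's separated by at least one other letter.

18

Total arrangements of EEYPY: 5!/(2!·2!) = 30.
If the two Y's are adjacent, glue them into one block, leaving 4 items to arrange: (4)!/(2!) = 12 ways.
Hence 30 − 12 = 18.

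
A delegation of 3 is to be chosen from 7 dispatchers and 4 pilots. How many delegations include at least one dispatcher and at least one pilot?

Total 3-person selections from all 11: C(11,3) = 165.
Subtract selections that omit an entire group: no dispatchers → C(4,3) = 4; no pilots → C(7,3) = 35.
Both groups omitted at once is impossible, so 165 − 39 = 126.

126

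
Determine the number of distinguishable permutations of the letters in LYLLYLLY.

LYLLYLLY has 8 letters with L appearing 5 times and Y appearing 3 times.
So there are 8! / (5!·3!) = 56 distinguishable arrangements.

56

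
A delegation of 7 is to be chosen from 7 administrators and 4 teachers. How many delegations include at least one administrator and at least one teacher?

329

With no constraint there are C(11,7) = 330 possible selections.
Selections missing a whole group: no administrators → C(4,7) = 0; no teachers → C(7,7) = 1.
Both groups omitted at once is impossible, so 330 − 1 = 329.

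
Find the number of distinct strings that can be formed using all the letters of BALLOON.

The 7 letters of BALLOON have repeats: L appearing twice and O appearing twice.
Dividing 7! = 5040 by 2!·2! = 4 for the repeated letters gives 1260.

1260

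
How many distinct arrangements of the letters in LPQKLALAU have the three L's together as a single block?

2520

Treat the 3 copies of L as a single block. The multiset to arrange is then {LLL, A, A, K, P, Q, U}, 7 items in all.
That gives (7)!/(2!) = 2520 arrangements.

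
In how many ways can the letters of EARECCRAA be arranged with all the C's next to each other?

1680

Treat the 2 copies of C as a single block. The multiset to arrange is then {CC, A, A, A, E, E, R, R}, 8 items in all.
That gives (8)!/(3!·2!·2!) = 1680 arrangements.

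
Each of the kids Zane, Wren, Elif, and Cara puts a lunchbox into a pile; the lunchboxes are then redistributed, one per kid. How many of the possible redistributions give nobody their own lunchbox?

9

This is the derangement count D_4: permutations of 4 items with no fixed point.
By inclusion–exclusion this is Σ_{j=0}^{4} (−1)^j C(4,j)·(4−j)!.
Computing: 24 − 24 + 12 − 4 + 1 = 9.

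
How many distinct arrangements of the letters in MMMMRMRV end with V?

21

With the last slot taken by V, it remains to arrange the other 7 letters (MMMMRMR).
Those 7 letters have M appearing 5 times and R appearing twice, giving (7)!/(5!·2!) = 21.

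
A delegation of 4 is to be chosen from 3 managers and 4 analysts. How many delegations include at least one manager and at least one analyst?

With no constraint there are C(7,4) = 35 possible selections.
Subtract selections that omit an entire group: no managers → C(4,4) = 1; no analysts → C(3,4) = 0.
Both groups omitted at once is impossible, so 35 − 1 = 34.

34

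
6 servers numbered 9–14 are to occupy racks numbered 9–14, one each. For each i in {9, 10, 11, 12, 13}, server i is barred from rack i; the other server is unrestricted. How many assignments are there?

309

Let Aᵢ (for 9 ≤ i ≤ 13) be the placements that put server i in its forbidden rack. Any j of these fix j positions, leaving (6−j)! ways to fill the rest, and there are C(5,j) ways to pick which j.
By inclusion–exclusion, the number of valid placements is Σ_{j=0}^{5} (−1)^j C(5,j)·(6−j)!.
Computing: 720 − 600 + 240 − 60 + 10 − 1 = 309.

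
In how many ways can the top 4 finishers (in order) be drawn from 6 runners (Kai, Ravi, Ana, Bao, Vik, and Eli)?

360

This is an ordered selection of 4 from 6: P(6,4).
That gives 6 × 5 × 4 × 3 = 360.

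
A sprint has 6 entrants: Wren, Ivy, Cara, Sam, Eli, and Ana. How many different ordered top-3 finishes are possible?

120

There are 6 choices for 1st place, 5 for 2nd, and 4 for 3rd.
That gives 6 × 5 × 4 = 120.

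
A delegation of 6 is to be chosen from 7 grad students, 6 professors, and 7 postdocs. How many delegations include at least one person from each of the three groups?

32340

With no constraint there are C(20,6) = 38760 possible selections.
Subtract selections that omit an entire group: no grad students → C(13,6) = 1716; no professors → C(14,6) = 3003; no postdocs → C(13,6) = 1716.
Add back selections omitting two groups (i.e. drawn from a single group): C(7,6) + C(6,6) + C(7,6) = 15.
By inclusion–exclusion: 38760 − 6435 + 15 = 32340.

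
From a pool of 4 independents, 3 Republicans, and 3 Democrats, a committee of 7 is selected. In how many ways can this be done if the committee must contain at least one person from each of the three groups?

With no constraint there are C(10,7) = 120 possible selections.
Subtract selections that omit an entire group: no independents → C(6,7) = 0; no Republicans → C(7,7) = 1; no Democrats → C(7,7) = 1.
Add back selections omitting two groups (i.e. drawn from a single group): C(4,7) + C(3,7) + C(3,7) = 0.
By inclusion–exclusion: 120 − 2 + 0 = 118.

118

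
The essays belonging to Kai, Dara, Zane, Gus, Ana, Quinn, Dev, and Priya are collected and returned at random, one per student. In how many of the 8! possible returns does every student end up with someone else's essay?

14833

Count assignments avoiding every fixed point. For any j of the 8 students fixed to their own essay, the other 8−j can be arranged in (8−j)! ways.
By inclusion–exclusion this is Σ_{j=0}^{8} (−1)^j C(8,j)·(8−j)!.
Computing: 40320 − 40320 + 20160 − 6720 + 1680 − 336 + 56 − 8 + 1 = 14833.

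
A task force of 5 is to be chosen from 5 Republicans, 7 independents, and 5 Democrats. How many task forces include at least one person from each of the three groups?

Unrestricted: C(17,5) = 6188 ways to pick any 5 of the 17.
Selections missing a whole group: no Republicans → C(12,5) = 792; no independents → C(10,5) = 252; no Democrats → C(12,5) = 792.
Add back selections omitting two groups (i.e. drawn from a single group): C(5,5) + C(7,5) + C(5,5) = 23.
By inclusion–exclusion: 6188 − 1836 + 23 = 4375.

4375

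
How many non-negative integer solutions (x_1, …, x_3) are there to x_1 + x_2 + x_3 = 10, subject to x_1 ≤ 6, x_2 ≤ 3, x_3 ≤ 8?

By stars and bars, unrestricted non-negative solutions to x_1+…+x_3 = 10 number C(10+2,2) = 66.
Subtract solutions that violate a single cap (substitute x_i' = x_i − (cap_i+1)): x_1 ≥ 7 gives C(5,2) = 10; x_2 ≥ 4 gives C(8,2) = 28; x_3 ≥ 9 gives C(3,2) = 3. Together 41.
No two caps can be exceeded simultaneously, so the pair terms are all 0.
By inclusion–exclusion the count is 66 − 41 + 0 = 25.

25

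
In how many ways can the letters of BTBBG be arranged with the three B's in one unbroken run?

Treat the 3 copies of B as a single block. The multiset to arrange is then {BBB, G, T}, 3 items in all.
All 3 items are distinct, so there are (3)! = 6 arrangements.

6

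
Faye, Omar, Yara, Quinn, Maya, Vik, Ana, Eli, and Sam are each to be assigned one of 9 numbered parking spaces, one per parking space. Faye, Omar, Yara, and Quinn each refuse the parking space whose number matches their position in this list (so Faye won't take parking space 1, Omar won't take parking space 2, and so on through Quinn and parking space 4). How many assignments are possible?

229080

Let Aᵢ (for 1 ≤ i ≤ 4) be the placements that put person i in their forbidden parking space. Any j of these fix j positions, leaving (9−j)! ways to fill the rest, and there are C(4,j) ways to pick which j.
By inclusion–exclusion, the number of valid placements is Σ_{j=0}^{4} (−1)^j C(4,j)·(9−j)!.
Computing: 362880 − 161280 + 30240 − 2880 + 120 = 229080.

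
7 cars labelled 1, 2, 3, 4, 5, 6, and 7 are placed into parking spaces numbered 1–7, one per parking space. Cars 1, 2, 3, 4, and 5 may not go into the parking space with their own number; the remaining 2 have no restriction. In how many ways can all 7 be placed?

2428

Let Aᵢ (for 1 ≤ i ≤ 5) be the placements that put car i in its forbidden parking space. Any j of these fix j positions, leaving (7−j)! ways to fill the rest, and there are C(5,j) ways to pick which j.
By inclusion–exclusion, the number of valid placements is Σ_{j=0}^{5} (−1)^j C(5,j)·(7−j)!.
Computing: 5040 − 3600 + 1200 − 240 + 30 − 2 = 2428.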